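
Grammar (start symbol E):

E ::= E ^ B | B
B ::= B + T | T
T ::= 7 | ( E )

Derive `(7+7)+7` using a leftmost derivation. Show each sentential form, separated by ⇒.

E ⇒ B   [E ::= B]
B ⇒ B+T   [B ::= B + T]
B+T ⇒ T+T   [B ::= T]
T+T ⇒ (E)+T   [T ::= ( E )]
(E)+T ⇒ (B)+T   [E ::= B]
(B)+T ⇒ (B+T)+T   [B ::= B + T]
(B+T)+T ⇒ (T+T)+T   [B ::= T]
(T+T)+T ⇒ (7+T)+T   [T ::= 7]
(7+T)+T ⇒ (7+7)+T   [T ::= 7]
(7+7)+T ⇒ (7+7)+7   [T ::= 7]

E⇒B⇒B+T⇒T+T⇒(E)+T⇒(B)+T⇒(B+T)+T⇒(T+T)+T⇒(7+T)+T⇒(7+7)+T⇒(7+7)+7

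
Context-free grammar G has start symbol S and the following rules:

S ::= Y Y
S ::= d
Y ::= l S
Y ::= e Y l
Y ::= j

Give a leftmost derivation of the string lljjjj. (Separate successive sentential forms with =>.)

S => YY   [S ::= Y Y]
YY => lSY   [Y ::= l S]
lSY => lYYY   [S ::= Y Y]
lYYY => llSYY   [Y ::= l S]
llSYY => llYYYY   [S ::= Y Y]
llYYYY => lljYYY   [Y ::= j]
lljYYY => lljjYY   [Y ::= j]
lljjYY => lljjjY   [Y ::= j]
lljjjY => lljjjj   [Y ::= j]

S=>YY=>lSY=>lYYY=>llSYY=>llYYYY=>lljYYY=>lljjYY=>lljjjY=>lljjjj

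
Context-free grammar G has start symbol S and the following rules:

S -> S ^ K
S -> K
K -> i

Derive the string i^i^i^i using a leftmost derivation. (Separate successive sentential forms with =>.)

S => S^K => S^K^K => S^K^K^K => K^K^K^K => i^K^K^K => i^i^K^K => i^i^i^K => i^i^i^i

S => S^K   [S -> S ^ K]
S^K => S^K^K   [S -> S ^ K]
S^K^K => S^K^K^K   [S -> S ^ K]
S^K^K^K => K^K^K^K   [S -> K]
K^K^K^K => i^K^K^K   [K -> i]
i^K^K^K => i^i^K^K   [K -> i]
i^i^K^K => i^i^i^K   [K -> i]
i^i^i^K => i^i^i^i   [K -> i]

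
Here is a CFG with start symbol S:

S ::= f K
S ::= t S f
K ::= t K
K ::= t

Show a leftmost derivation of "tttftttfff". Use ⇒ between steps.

S ⇒ tSf ⇒ ttSff ⇒ tttSfff ⇒ tttfKfff ⇒ tttftKfff ⇒ tttfttKfff ⇒ tttftttfff

S ⇒ tSf   [S ::= t S f]
tSf ⇒ ttSff   [S ::= t S f]
ttSff ⇒ tttSfff   [S ::= t S f]
tttSfff ⇒ tttfKfff   [S ::= f K]
tttfKfff ⇒ tttftKfff   [K ::= t K]
tttftKfff ⇒ tttfttKfff   [K ::= t K]
tttfttKfff ⇒ tttftttfff   [K ::= t]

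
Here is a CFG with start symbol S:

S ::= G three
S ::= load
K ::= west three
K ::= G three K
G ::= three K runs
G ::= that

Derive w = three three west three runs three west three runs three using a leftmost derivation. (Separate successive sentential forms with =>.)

S => G three => three K runs three => three G three K runs three => three three K runs three K runs three => three three west three runs three K runs three => three three west three runs three west three runs three

S => G three   [S ::= G three]
G three => three K runs three   [G ::= three K runs]
three K runs three => three G three K runs three   [K ::= G three K]
three G three K runs three => three three K runs three K runs three   [G ::= three K runs]
three three K runs three K runs three => three three west three runs three K runs three   [K ::= west three]
three three west three runs three K runs three => three three west three runs three west three runs three   [K ::= west three]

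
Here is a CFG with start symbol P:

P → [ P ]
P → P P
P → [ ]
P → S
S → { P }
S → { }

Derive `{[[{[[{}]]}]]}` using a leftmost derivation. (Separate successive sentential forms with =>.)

P => S => {P} => {[P]} => {[[P]]} => {[[S]]} => {[[{P}]]} => {[[{[P]}]]} => {[[{[[P]]}]]} => {[[{[[S]]}]]} => {[[{[[{}]]}]]}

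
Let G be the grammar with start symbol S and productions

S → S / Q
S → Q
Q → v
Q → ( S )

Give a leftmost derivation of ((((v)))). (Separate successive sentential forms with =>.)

S => Q => (S) => (Q) => ((S)) => ((Q)) => (((S))) => (((Q))) => ((((S)))) => ((((Q)))) => ((((v))))

S => Q   [S → Q]
Q => (S)   [Q → ( S )]
(S) => (Q)   [S → Q]
(Q) => ((S))   [Q → ( S )]
((S)) => ((Q))   [S → Q]
((Q)) => (((S)))   [Q → ( S )]
(((S))) => (((Q)))   [S → Q]
(((Q))) => ((((S))))   [Q → ( S )]
((((S)))) => ((((Q))))   [S → Q]
((((Q)))) => ((((v))))   [Q → v]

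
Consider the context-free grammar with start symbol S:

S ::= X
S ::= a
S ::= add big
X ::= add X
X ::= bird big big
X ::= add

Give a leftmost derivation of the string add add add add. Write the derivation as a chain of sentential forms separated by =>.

S => X => add X => add add X => add add add X => add add add add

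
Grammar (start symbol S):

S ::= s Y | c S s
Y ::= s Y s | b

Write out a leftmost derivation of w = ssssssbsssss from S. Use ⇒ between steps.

S ⇒ sY ⇒ ssYs ⇒ sssYss ⇒ ssssYsss ⇒ sssssYssss ⇒ ssssssYsssss ⇒ ssssssbsssss

S ⇒ sY   [S ::= s Y]
sY ⇒ ssYs   [Y ::= s Y s]
ssYs ⇒ sssYss   [Y ::= s Y s]
sssYss ⇒ ssssYsss   [Y ::= s Y s]
ssssYsss ⇒ sssssYssss   [Y ::= s Y s]
sssssYssss ⇒ ssssssYsssss   [Y ::= s Y s]
ssssssYsssss ⇒ ssssssbsssss   [Y ::= b]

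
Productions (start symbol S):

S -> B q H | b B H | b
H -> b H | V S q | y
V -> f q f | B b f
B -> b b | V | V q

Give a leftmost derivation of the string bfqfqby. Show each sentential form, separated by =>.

S => bBH => bVqH => bfqfqH => bfqfqbH => bfqfqby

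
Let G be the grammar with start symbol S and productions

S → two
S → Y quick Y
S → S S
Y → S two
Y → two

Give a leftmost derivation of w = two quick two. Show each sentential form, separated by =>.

S => Y quick Y   [S → Y quick Y]
Y quick Y => two quick Y   [Y → two]
two quick Y => two quick two   [Y → two]

S => Y quick Y => two quick Y => two quick two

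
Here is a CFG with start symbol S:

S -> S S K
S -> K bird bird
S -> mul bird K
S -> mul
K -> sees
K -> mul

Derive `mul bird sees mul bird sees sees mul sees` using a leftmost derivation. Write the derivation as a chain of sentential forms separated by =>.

S => S S K   [S -> S S K]
S S K => S S K S K   [S -> S S K]
S S K S K => mul bird K S K S K   [S -> mul bird K]
mul bird K S K S K => mul bird sees S K S K   [K -> sees]
mul bird sees S K S K => mul bird sees mul bird K K S K   [S -> mul bird K]
mul bird sees mul bird K K S K => mul bird sees mul bird sees K S K   [K -> sees]
mul bird sees mul bird sees K S K => mul bird sees mul bird sees sees S K   [K -> sees]
mul bird sees mul bird sees sees S K => mul bird sees mul bird sees sees mul K   [S -> mul]
mul bird sees mul bird sees sees mul K => mul bird sees mul bird sees sees mul sees   [K -> sees]

S => S S K => S S K S K => mul bird K S K S K => mul bird sees S K S K => mul bird sees mul bird K K S K => mul bird sees mul bird sees K S K => mul bird sees mul bird sees sees S K => mul bird sees mul bird sees sees mul K => mul bird sees mul bird sees sees mul sees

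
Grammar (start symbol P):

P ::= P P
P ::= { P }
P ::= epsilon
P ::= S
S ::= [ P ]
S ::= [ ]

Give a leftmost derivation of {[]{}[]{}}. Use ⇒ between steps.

P ⇒ {P}   [P ::= { P }]
{P} ⇒ {PP}   [P ::= P P]
{PP} ⇒ {PPP}   [P ::= P P]
{PPP} ⇒ {SPP}   [P ::= S]
{SPP} ⇒ {[P]PP}   [S ::= [ P ]]
{[P]PP} ⇒ {[]PP}   [P ::= epsilon]
{[]PP} ⇒ {[]{P}P}   [P ::= { P }]
{[]{P}P} ⇒ {[]{}P}   [P ::= epsilon]
{[]{}P} ⇒ {[]{}PP}   [P ::= P P]
{[]{}PP} ⇒ {[]{}SP}   [P ::= S]
{[]{}SP} ⇒ {[]{}[P]P}   [S ::= [ P ]]
{[]{}[P]P} ⇒ {[]{}[]P}   [P ::= epsilon]
{[]{}[]P} ⇒ {[]{}[]{P}}   [P ::= { P }]
{[]{}[]{P}} ⇒ {[]{}[]{}}   [P ::= epsilon]

P ⇒ {P} ⇒ {PP} ⇒ {PPP} ⇒ {SPP} ⇒ {[P]PP} ⇒ {[]PP} ⇒ {[]{P}P} ⇒ {[]{}P} ⇒ {[]{}PP} ⇒ {[]{}SP} ⇒ {[]{}[P]P} ⇒ {[]{}[]P} ⇒ {[]{}[]{P}} ⇒ {[]{}[]{}}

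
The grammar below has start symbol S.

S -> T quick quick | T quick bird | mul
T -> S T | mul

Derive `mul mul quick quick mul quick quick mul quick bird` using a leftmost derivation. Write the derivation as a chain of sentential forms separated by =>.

S => T quick bird => S T quick bird => T quick quick T quick bird => S T quick quick T quick bird => T quick quick T quick quick T quick bird => S T quick quick T quick quick T quick bird => mul T quick quick T quick quick T quick bird => mul mul quick quick T quick quick T quick bird => mul mul quick quick mul quick quick T quick bird => mul mul quick quick mul quick quick mul quick bird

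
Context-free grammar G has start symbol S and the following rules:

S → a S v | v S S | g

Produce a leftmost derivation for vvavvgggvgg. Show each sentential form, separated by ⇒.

S ⇒ vSS   [S → v S S]
vSS ⇒ vvSSS   [S → v S S]
vvSSS ⇒ vvaSvSS   [S → a S v]
vvaSvSS ⇒ vvavSSvSS   [S → v S S]
vvavSSvSS ⇒ vvavvSSSvSS   [S → v S S]
vvavvSSSvSS ⇒ vvavvgSSvSS   [S → g]
vvavvgSSvSS ⇒ vvavvggSvSS   [S → g]
vvavvggSvSS ⇒ vvavvgggvSS   [S → g]
vvavvgggvSS ⇒ vvavvgggvgS   [S → g]
vvavvgggvgS ⇒ vvavvgggvgg   [S → g]

S ⇒ vSS ⇒ vvSSS ⇒ vvaSvSS ⇒ vvavSSvSS ⇒ vvavvSSSvSS ⇒ vvavvgSSvSS ⇒ vvavvggSvSS ⇒ vvavvgggvSS ⇒ vvavvgggvgS ⇒ vvavvgggvgg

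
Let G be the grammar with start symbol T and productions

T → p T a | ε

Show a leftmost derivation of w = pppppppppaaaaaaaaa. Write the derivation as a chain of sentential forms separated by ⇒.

T⇒pTa⇒ppTaa⇒pppTaaa⇒ppppTaaaa⇒pppppTaaaaa⇒ppppppTaaaaaa⇒pppppppTaaaaaaa⇒ppppppppTaaaaaaaa⇒pppppppppTaaaaaaaaa⇒pppppppppaaaaaaaaa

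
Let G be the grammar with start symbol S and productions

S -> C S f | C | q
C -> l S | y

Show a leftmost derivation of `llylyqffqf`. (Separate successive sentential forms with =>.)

S => C   [S -> C]
C => lS   [C -> l S]
lS => lCSf   [S -> C S f]
lCSf => llSSf   [C -> l S]
llSSf => llCSfSf   [S -> C S f]
llCSfSf => llySfSf   [C -> y]
llySfSf => llyCSffSf   [S -> C S f]
llyCSffSf => llylSSffSf   [C -> l S]
llylSSffSf => llylCSffSf   [S -> C]
llylCSffSf => llylySffSf   [C -> y]
llylySffSf => llylyqffSf   [S -> q]
llylyqffSf => llylyqffqf   [S -> q]

S => C => lS => lCSf => llSSf => llCSfSf => llySfSf => llyCSffSf => llylSSffSf => llylCSffSf => llylySffSf => llylyqffSf => llylyqffqf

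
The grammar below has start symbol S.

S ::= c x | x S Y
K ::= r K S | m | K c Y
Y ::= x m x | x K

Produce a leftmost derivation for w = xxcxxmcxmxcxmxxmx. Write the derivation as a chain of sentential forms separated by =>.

S => xSY => xxSYY => xxcxYY => xxcxxKY => xxcxxKcYY => xxcxxKcYcYY => xxcxxmcYcYY => xxcxxmcxmxcYY => xxcxxmcxmxcxmxY => xxcxxmcxmxcxmxxmx

S => xSY   [S ::= x S Y]
xSY => xxSYY   [S ::= x S Y]
xxSYY => xxcxYY   [S ::= c x]
xxcxYY => xxcxxKY   [Y ::= x K]
xxcxxKY => xxcxxKcYY   [K ::= K c Y]
xxcxxKcYY => xxcxxKcYcYY   [K ::= K c Y]
xxcxxKcYcYY => xxcxxmcYcYY   [K ::= m]
xxcxxmcYcYY => xxcxxmcxmxcYY   [Y ::= x m x]
xxcxxmcxmxcYY => xxcxxmcxmxcxmxY   [Y ::= x m x]
xxcxxmcxmxcxmxY => xxcxxmcxmxcxmxxmx   [Y ::= x m x]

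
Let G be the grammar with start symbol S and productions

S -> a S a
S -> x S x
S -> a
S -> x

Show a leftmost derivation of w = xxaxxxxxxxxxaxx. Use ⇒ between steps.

S ⇒ xSx   [S -> x S x]
xSx ⇒ xxSxx   [S -> x S x]
xxSxx ⇒ xxaSaxx   [S -> a S a]
xxaSaxx ⇒ xxaxSxaxx   [S -> x S x]
xxaxSxaxx ⇒ xxaxxSxxaxx   [S -> x S x]
xxaxxSxxaxx ⇒ xxaxxxSxxxaxx   [S -> x S x]
xxaxxxSxxxaxx ⇒ xxaxxxxSxxxxaxx   [S -> x S x]
xxaxxxxSxxxxaxx ⇒ xxaxxxxxxxxxaxx   [S -> x]

S ⇒ xSx ⇒ xxSxx ⇒ xxaSaxx ⇒ xxaxSxaxx ⇒ xxaxxSxxaxx ⇒ xxaxxxSxxxaxx ⇒ xxaxxxxSxxxxaxx ⇒ xxaxxxxxxxxxaxx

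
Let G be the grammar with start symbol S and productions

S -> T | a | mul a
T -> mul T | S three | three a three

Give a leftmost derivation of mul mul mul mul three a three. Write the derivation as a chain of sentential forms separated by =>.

S => T => mul T => mul mul T => mul mul mul T => mul mul mul mul T => mul mul mul mul three a three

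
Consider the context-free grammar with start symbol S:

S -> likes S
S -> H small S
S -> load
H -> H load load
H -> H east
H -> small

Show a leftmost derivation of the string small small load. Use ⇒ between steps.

S ⇒ H small S ⇒ small small S ⇒ small small load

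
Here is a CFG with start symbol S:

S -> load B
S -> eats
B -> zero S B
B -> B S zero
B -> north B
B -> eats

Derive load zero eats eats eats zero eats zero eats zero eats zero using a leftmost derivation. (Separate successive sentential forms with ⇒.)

S ⇒ load B ⇒ load B S zero ⇒ load B S zero S zero ⇒ load B S zero S zero S zero ⇒ load zero S B S zero S zero S zero ⇒ load zero eats B S zero S zero S zero ⇒ load zero eats B S zero S zero S zero S zero ⇒ load zero eats eats S zero S zero S zero S zero ⇒ load zero eats eats eats zero S zero S zero S zero ⇒ load zero eats eats eats zero eats zero S zero S zero ⇒ load zero eats eats eats zero eats zero eats zero S zero ⇒ load zero eats eats eats zero eats zero eats zero eats zero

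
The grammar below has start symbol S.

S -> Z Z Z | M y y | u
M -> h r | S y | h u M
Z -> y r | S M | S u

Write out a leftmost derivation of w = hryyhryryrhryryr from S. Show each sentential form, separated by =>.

S=>ZZZ=>SMZZ=>ZZZMZZ=>SMZZMZZ=>MyyMZZMZZ=>hryyMZZMZZ=>hryyhrZZMZZ=>hryyhryrZMZZ=>hryyhryryrMZZ=>hryyhryryrhrZZ=>hryyhryryrhryrZ=>hryyhryryrhryryr

S => ZZZ   [S -> Z Z Z]
ZZZ => SMZZ   [Z -> S M]
SMZZ => ZZZMZZ   [S -> Z Z Z]
ZZZMZZ => SMZZMZZ   [Z -> S M]
SMZZMZZ => MyyMZZMZZ   [S -> M y y]
MyyMZZMZZ => hryyMZZMZZ   [M -> h r]
hryyMZZMZZ => hryyhrZZMZZ   [M -> h r]
hryyhrZZMZZ => hryyhryrZMZZ   [Z -> y r]
hryyhryrZMZZ => hryyhryryrMZZ   [Z -> y r]
hryyhryryrMZZ => hryyhryryrhrZZ   [M -> h r]
hryyhryryrhrZZ => hryyhryryrhryrZ   [Z -> y r]
hryyhryryrhryrZ => hryyhryryrhryryr   [Z -> y r]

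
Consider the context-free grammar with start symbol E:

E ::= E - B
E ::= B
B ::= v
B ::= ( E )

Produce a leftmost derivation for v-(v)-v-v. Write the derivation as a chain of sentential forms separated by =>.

E => E-B   [E ::= E - B]
E-B => E-B-B   [E ::= E - B]
E-B-B => E-B-B-B   [E ::= E - B]
E-B-B-B => B-B-B-B   [E ::= B]
B-B-B-B => v-B-B-B   [B ::= v]
v-B-B-B => v-(E)-B-B   [B ::= ( E )]
v-(E)-B-B => v-(B)-B-B   [E ::= B]
v-(B)-B-B => v-(v)-B-B   [B ::= v]
v-(v)-B-B => v-(v)-v-B   [B ::= v]
v-(v)-v-B => v-(v)-v-v   [B ::= v]

E => E-B => E-B-B => E-B-B-B => B-B-B-B => v-B-B-B => v-(E)-B-B => v-(B)-B-B => v-(v)-B-B => v-(v)-v-B => v-(v)-v-v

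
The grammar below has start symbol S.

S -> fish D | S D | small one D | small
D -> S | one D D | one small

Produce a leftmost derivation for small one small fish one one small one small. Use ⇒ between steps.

S ⇒ S D ⇒ small one D D ⇒ small one S D ⇒ small one small D ⇒ small one small S ⇒ small one small fish D ⇒ small one small fish one D D ⇒ small one small fish one one small D ⇒ small one small fish one one small one small

S ⇒ S D   [S -> S D]
S D ⇒ small one D D   [S -> small one D]
small one D D ⇒ small one S D   [D -> S]
small one S D ⇒ small one small D   [S -> small]
small one small D ⇒ small one small S   [D -> S]
small one small S ⇒ small one small fish D   [S -> fish D]
small one small fish D ⇒ small one small fish one D D   [D -> one D D]
small one small fish one D D ⇒ small one small fish one one small D   [D -> one small]
small one small fish one one small D ⇒ small one small fish one one small one small   [D -> one small]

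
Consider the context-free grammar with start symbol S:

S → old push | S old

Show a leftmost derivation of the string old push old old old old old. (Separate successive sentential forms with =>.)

S => S old   [S → S old]
S old => S old old   [S → S old]
S old old => S old old old   [S → S old]
S old old old => S old old old old   [S → S old]
S old old old old => S old old old old old   [S → S old]
S old old old old old => old push old old old old old   [S → old push]

S => S old => S old old => S old old old => S old old old old => S old old old old old => old push old old old old old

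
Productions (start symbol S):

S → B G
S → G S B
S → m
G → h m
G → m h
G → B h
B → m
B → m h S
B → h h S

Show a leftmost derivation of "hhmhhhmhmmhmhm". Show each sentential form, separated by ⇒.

S ⇒ BG ⇒ hhSG ⇒ hhBGG ⇒ hhmhSGG ⇒ hhmhGSBGG ⇒ hhmhBhSBGG ⇒ hhmhhhShSBGG ⇒ hhmhhhmhSBGG ⇒ hhmhhhmhmBGG ⇒ hhmhhhmhmmGG ⇒ hhmhhhmhmmhmG ⇒ hhmhhhmhmmhmhm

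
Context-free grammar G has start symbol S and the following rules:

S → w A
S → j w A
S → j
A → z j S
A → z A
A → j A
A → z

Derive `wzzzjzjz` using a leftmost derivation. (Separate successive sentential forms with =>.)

S => wA => wzA => wzzA => wzzzA => wzzzjA => wzzzjzA => wzzzjzjA => wzzzjzjz

S => wA   [S → w A]
wA => wzA   [A → z A]
wzA => wzzA   [A → z A]
wzzA => wzzzA   [A → z A]
wzzzA => wzzzjA   [A → j A]
wzzzjA => wzzzjzA   [A → z A]
wzzzjzA => wzzzjzjA   [A → j A]
wzzzjzjA => wzzzjzjz   [A → z]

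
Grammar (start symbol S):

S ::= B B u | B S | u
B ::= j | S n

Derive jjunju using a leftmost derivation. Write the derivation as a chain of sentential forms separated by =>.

S => BBu   [S ::= B B u]
BBu => SnBu   [B ::= S n]
SnBu => BBunBu   [S ::= B B u]
BBunBu => jBunBu   [B ::= j]
jBunBu => jjunBu   [B ::= j]
jjunBu => jjunju   [B ::= j]

S => BBu => SnBu => BBunBu => jBunBu => jjunBu => jjunju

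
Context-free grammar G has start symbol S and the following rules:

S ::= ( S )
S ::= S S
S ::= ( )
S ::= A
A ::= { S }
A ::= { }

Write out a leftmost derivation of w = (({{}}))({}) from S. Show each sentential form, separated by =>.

S => SS => (S)S => ((S))S => ((A))S => (({S}))S => (({A}))S => (({{}}))S => (({{}}))(S) => (({{}}))(A) => (({{}}))({})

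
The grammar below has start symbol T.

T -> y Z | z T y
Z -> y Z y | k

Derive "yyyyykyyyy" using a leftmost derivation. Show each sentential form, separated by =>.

T=>yZ=>yyZy=>yyyZyy=>yyyyZyyy=>yyyyyZyyyy=>yyyyykyyyy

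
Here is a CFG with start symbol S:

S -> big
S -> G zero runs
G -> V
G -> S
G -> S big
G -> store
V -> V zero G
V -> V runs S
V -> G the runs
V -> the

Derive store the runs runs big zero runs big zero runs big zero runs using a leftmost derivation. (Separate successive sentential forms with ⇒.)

S ⇒ G zero runs   [S -> G zero runs]
G zero runs ⇒ S big zero runs   [G -> S big]
S big zero runs ⇒ G zero runs big zero runs   [S -> G zero runs]
G zero runs big zero runs ⇒ S big zero runs big zero runs   [G -> S big]
S big zero runs big zero runs ⇒ G zero runs big zero runs big zero runs   [S -> G zero runs]
G zero runs big zero runs big zero runs ⇒ V zero runs big zero runs big zero runs   [G -> V]
V zero runs big zero runs big zero runs ⇒ V runs S zero runs big zero runs big zero runs   [V -> V runs S]
V runs S zero runs big zero runs big zero runs ⇒ G the runs runs S zero runs big zero runs big zero runs   [V -> G the runs]
G the runs runs S zero runs big zero runs big zero runs ⇒ store the runs runs S zero runs big zero runs big zero runs   [G -> store]
store the runs runs S zero runs big zero runs big zero runs ⇒ store the runs runs big zero runs big zero runs big zero runs   [S -> big]

S ⇒ G zero runs ⇒ S big zero runs ⇒ G zero runs big zero runs ⇒ S big zero runs big zero runs ⇒ G zero runs big zero runs big zero runs ⇒ V zero runs big zero runs big zero runs ⇒ V runs S zero runs big zero runs big zero runs ⇒ G the runs runs S zero runs big zero runs big zero runs ⇒ store the runs runs S zero runs big zero runs big zero runs ⇒ store the runs runs big zero runs big zero runs big zero runs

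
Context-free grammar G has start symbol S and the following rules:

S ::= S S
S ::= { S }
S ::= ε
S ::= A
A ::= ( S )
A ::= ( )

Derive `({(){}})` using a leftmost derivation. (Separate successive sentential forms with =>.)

S=>A=>(S)=>(SS)=>({S}S)=>({SS}S)=>({SSS}S)=>({ASS}S)=>({()SS}S)=>({(){S}S}S)=>({(){}S}S)=>({(){}}S)=>({(){}})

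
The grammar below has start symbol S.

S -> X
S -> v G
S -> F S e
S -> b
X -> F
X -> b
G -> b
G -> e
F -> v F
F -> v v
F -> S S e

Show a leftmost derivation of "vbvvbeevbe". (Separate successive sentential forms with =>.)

S=>FSe=>SSeSe=>vGSeSe=>vbSeSe=>vbFSeeSe=>vbvvSeeSe=>vbvvbeeSe=>vbvvbeevGe=>vbvvbeevbe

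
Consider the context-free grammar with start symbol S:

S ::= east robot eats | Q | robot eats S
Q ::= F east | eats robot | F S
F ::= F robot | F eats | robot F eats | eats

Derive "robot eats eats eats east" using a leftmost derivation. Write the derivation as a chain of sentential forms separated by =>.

S => robot eats S => robot eats Q => robot eats F east => robot eats F eats east => robot eats eats eats east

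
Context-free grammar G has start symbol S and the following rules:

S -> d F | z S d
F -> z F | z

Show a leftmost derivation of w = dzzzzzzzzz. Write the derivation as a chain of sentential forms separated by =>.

S => dF => dzF => dzzF => dzzzF => dzzzzF => dzzzzzF => dzzzzzzF => dzzzzzzzF => dzzzzzzzzF => dzzzzzzzzz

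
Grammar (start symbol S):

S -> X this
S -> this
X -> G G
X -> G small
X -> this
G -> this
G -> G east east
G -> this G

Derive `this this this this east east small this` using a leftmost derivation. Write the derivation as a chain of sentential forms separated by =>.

S => X this   [S -> X this]
X this => G small this   [X -> G small]
G small this => G east east small this   [G -> G east east]
G east east small this => this G east east small this   [G -> this G]
this G east east small this => this this G east east small this   [G -> this G]
this this G east east small this => this this this G east east small this   [G -> this G]
this this this G east east small this => this this this this east east small this   [G -> this]

S => X this => G small this => G east east small this => this G east east small this => this this G east east small this => this this this G east east small this => this this this this east east small this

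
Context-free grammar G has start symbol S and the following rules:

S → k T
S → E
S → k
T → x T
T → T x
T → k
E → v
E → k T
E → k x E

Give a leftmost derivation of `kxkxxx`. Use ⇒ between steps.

S⇒kT⇒kTx⇒kxTx⇒kxTxx⇒kxTxxx⇒kxkxxx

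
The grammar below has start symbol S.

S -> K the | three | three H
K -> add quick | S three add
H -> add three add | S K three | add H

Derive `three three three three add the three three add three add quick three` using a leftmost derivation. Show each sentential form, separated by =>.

S => three H   [S -> three H]
three H => three S K three   [H -> S K three]
three S K three => three three H K three   [S -> three H]
three three H K three => three three S K three K three   [H -> S K three]
three three S K three K three => three three K the K three K three   [S -> K the]
three three K the K three K three => three three S three add the K three K three   [K -> S three add]
three three S three add the K three K three => three three three three add the K three K three   [S -> three]
three three three three add the K three K three => three three three three add the S three add three K three   [K -> S three add]
three three three three add the S three add three K three => three three three three add the three three add three K three   [S -> three]
three three three three add the three three add three K three => three three three three add the three three add three add quick three   [K -> add quick]

S => three H => three S K three => three three H K three => three three S K three K three => three three K the K three K three => three three S three add the K three K three => three three three three add the K three K three => three three three three add the S three add three K three => three three three three add the three three add three K three => three three three three add the three three add three add quick three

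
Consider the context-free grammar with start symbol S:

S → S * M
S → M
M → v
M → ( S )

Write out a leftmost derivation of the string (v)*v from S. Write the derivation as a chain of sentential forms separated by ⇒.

S⇒S*M⇒M*M⇒(S)*M⇒(M)*M⇒(v)*M⇒(v)*v

S ⇒ S*M   [S → S * M]
S*M ⇒ M*M   [S → M]
M*M ⇒ (S)*M   [M → ( S )]
(S)*M ⇒ (M)*M   [S → M]
(M)*M ⇒ (v)*M   [M → v]
(v)*M ⇒ (v)*v   [M → v]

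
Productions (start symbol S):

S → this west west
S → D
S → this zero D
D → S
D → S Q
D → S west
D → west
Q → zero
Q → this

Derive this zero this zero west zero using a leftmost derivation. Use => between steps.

S => D => S Q => this zero D Q => this zero S Q => this zero this zero D Q => this zero this zero west Q => this zero this zero west zero

S => D   [S → D]
D => S Q   [D → S Q]
S Q => this zero D Q   [S → this zero D]
this zero D Q => this zero S Q   [D → S]
this zero S Q => this zero this zero D Q   [S → this zero D]
this zero this zero D Q => this zero this zero west Q   [D → west]
this zero this zero west Q => this zero this zero west zero   [Q → zero]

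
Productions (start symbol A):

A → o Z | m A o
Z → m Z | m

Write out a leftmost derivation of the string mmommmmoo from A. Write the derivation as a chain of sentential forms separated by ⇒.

A ⇒ mAo ⇒ mmAoo ⇒ mmoZoo ⇒ mmomZoo ⇒ mmommZoo ⇒ mmommmZoo ⇒ mmommmmoo

A ⇒ mAo   [A → m A o]
mAo ⇒ mmAoo   [A → m A o]
mmAoo ⇒ mmoZoo   [A → o Z]
mmoZoo ⇒ mmomZoo   [Z → m Z]
mmomZoo ⇒ mmommZoo   [Z → m Z]
mmommZoo ⇒ mmommmZoo   [Z → m Z]
mmommmZoo ⇒ mmommmmoo   [Z → m]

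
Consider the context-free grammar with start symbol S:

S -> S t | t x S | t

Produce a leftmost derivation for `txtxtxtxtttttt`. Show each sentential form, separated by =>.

S => txS => txtxS => txtxSt => txtxStt => txtxtxStt => txtxtxSttt => txtxtxStttt => txtxtxSttttt => txtxtxtxSttttt => txtxtxtxtttttt

S => txS   [S -> t x S]
txS => txtxS   [S -> t x S]
txtxS => txtxSt   [S -> S t]
txtxSt => txtxStt   [S -> S t]
txtxStt => txtxtxStt   [S -> t x S]
txtxtxStt => txtxtxSttt   [S -> S t]
txtxtxSttt => txtxtxStttt   [S -> S t]
txtxtxStttt => txtxtxSttttt   [S -> S t]
txtxtxSttttt => txtxtxtxSttttt   [S -> t x S]
txtxtxtxSttttt => txtxtxtxtttttt   [S -> t]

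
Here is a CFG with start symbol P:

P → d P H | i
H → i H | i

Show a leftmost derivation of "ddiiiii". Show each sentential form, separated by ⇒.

P⇒dPH⇒ddPHH⇒ddiHH⇒ddiiH⇒ddiiiH⇒ddiiiiH⇒ddiiiii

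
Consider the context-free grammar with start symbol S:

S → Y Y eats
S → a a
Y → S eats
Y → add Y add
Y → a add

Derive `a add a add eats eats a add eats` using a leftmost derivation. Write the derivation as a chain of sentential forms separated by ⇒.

S ⇒ Y Y eats   [S → Y Y eats]
Y Y eats ⇒ S eats Y eats   [Y → S eats]
S eats Y eats ⇒ Y Y eats eats Y eats   [S → Y Y eats]
Y Y eats eats Y eats ⇒ a add Y eats eats Y eats   [Y → a add]
a add Y eats eats Y eats ⇒ a add a add eats eats Y eats   [Y → a add]
a add a add eats eats Y eats ⇒ a add a add eats eats a add eats   [Y → a add]

S ⇒ Y Y eats ⇒ S eats Y eats ⇒ Y Y eats eats Y eats ⇒ a add Y eats eats Y eats ⇒ a add a add eats eats Y eats ⇒ a add a add eats eats a add eats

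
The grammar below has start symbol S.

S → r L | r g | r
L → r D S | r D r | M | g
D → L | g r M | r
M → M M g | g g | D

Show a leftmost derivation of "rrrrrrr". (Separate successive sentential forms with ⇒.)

S ⇒ rL ⇒ rrDS ⇒ rrrS ⇒ rrrrL ⇒ rrrrrDr ⇒ rrrrrrr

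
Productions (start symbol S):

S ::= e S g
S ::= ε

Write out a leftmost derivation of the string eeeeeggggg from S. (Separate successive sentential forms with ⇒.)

S ⇒ eSg   [S ::= e S g]
eSg ⇒ eeSgg   [S ::= e S g]
eeSgg ⇒ eeeSggg   [S ::= e S g]
eeeSggg ⇒ eeeeSgggg   [S ::= e S g]
eeeeSgggg ⇒ eeeeeSggggg   [S ::= e S g]
eeeeeSggggg ⇒ eeeeeggggg   [S ::= ε]

S⇒eSg⇒eeSgg⇒eeeSggg⇒eeeeSgggg⇒eeeeeSggggg⇒eeeeeggggg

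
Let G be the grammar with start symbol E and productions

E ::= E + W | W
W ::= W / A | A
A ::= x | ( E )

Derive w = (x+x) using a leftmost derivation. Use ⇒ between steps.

E ⇒ W   [E ::= W]
W ⇒ A   [W ::= A]
A ⇒ (E)   [A ::= ( E )]
(E) ⇒ (E+W)   [E ::= E + W]
(E+W) ⇒ (W+W)   [E ::= W]
(W+W) ⇒ (A+W)   [W ::= A]
(A+W) ⇒ (x+W)   [A ::= x]
(x+W) ⇒ (x+A)   [W ::= A]
(x+A) ⇒ (x+x)   [A ::= x]

E ⇒ W ⇒ A ⇒ (E) ⇒ (E+W) ⇒ (W+W) ⇒ (A+W) ⇒ (x+W) ⇒ (x+A) ⇒ (x+x)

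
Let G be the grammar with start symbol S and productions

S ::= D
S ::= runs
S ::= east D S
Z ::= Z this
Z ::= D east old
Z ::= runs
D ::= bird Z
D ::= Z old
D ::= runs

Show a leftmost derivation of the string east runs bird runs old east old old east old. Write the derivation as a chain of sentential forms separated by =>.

S => east D S => east runs S => east runs D => east runs bird Z => east runs bird D east old => east runs bird Z old east old => east runs bird D east old old east old => east runs bird Z old east old old east old => east runs bird runs old east old old east old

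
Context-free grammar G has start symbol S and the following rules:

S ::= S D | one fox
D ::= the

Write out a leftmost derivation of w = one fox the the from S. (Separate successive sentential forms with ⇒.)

S ⇒ S D ⇒ S D D ⇒ one fox D D ⇒ one fox the D ⇒ one fox the the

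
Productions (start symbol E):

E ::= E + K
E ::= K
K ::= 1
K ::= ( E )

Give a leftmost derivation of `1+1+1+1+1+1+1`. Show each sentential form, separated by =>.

E => E+K => E+K+K => E+K+K+K => E+K+K+K+K => E+K+K+K+K+K => E+K+K+K+K+K+K => K+K+K+K+K+K+K => 1+K+K+K+K+K+K => 1+1+K+K+K+K+K => 1+1+1+K+K+K+K => 1+1+1+1+K+K+K => 1+1+1+1+1+K+K => 1+1+1+1+1+1+K => 1+1+1+1+1+1+1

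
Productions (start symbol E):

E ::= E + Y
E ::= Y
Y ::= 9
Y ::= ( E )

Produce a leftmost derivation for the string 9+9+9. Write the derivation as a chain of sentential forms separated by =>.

E => E+Y   [E ::= E + Y]
E+Y => E+Y+Y   [E ::= E + Y]
E+Y+Y => Y+Y+Y   [E ::= Y]
Y+Y+Y => 9+Y+Y   [Y ::= 9]
9+Y+Y => 9+9+Y   [Y ::= 9]
9+9+Y => 9+9+9   [Y ::= 9]

E=>E+Y=>E+Y+Y=>Y+Y+Y=>9+Y+Y=>9+9+Y=>9+9+9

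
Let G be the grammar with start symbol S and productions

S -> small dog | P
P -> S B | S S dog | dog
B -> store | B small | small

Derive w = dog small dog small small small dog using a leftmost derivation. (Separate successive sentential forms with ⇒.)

S ⇒ P ⇒ S S dog ⇒ P S dog ⇒ dog S dog ⇒ dog P dog ⇒ dog S B dog ⇒ dog small dog B dog ⇒ dog small dog B small dog ⇒ dog small dog B small small dog ⇒ dog small dog small small small dog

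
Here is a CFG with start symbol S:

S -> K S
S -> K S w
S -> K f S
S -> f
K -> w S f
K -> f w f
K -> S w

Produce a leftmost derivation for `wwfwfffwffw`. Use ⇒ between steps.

S ⇒ KSw ⇒ wSfSw ⇒ wKSwfSw ⇒ wwSfSwfSw ⇒ wwKSfSwfSw ⇒ wwSwSfSwfSw ⇒ wwfwSfSwfSw ⇒ wwfwffSwfSw ⇒ wwfwfffwfSw ⇒ wwfwfffwffw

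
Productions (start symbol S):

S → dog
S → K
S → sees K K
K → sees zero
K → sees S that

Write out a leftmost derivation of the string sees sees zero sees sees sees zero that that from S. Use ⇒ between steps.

S ⇒ sees K K ⇒ sees sees zero K ⇒ sees sees zero sees S that ⇒ sees sees zero sees K that ⇒ sees sees zero sees sees S that that ⇒ sees sees zero sees sees K that that ⇒ sees sees zero sees sees sees zero that that

S ⇒ sees K K   [S → sees K K]
sees K K ⇒ sees sees zero K   [K → sees zero]
sees sees zero K ⇒ sees sees zero sees S that   [K → sees S that]
sees sees zero sees S that ⇒ sees sees zero sees K that   [S → K]
sees sees zero sees K that ⇒ sees sees zero sees sees S that that   [K → sees S that]
sees sees zero sees sees S that that ⇒ sees sees zero sees sees K that that   [S → K]
sees sees zero sees sees K that that ⇒ sees sees zero sees sees sees zero that that   [K → sees zero]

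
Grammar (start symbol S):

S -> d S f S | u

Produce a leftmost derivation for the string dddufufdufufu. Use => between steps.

S => dSfS   [S -> d S f S]
dSfS => ddSfSfS   [S -> d S f S]
ddSfSfS => dddSfSfSfS   [S -> d S f S]
dddSfSfSfS => dddufSfSfS   [S -> u]
dddufSfSfS => dddufufSfS   [S -> u]
dddufufSfS => dddufufdSfSfS   [S -> d S f S]
dddufufdSfSfS => dddufufdufSfS   [S -> u]
dddufufdufSfS => dddufufdufufS   [S -> u]
dddufufdufufS => dddufufdufufu   [S -> u]

S => dSfS => ddSfSfS => dddSfSfSfS => dddufSfSfS => dddufufSfS => dddufufdSfSfS => dddufufdufSfS => dddufufdufufS => dddufufdufufu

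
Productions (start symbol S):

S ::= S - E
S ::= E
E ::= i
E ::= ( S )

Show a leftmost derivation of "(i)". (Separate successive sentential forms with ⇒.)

S ⇒ E ⇒ (S) ⇒ (E) ⇒ (i)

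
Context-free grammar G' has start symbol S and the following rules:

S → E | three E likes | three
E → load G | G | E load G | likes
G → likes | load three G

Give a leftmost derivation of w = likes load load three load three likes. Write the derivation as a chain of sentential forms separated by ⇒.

S ⇒ E ⇒ E load G ⇒ G load G ⇒ likes load G ⇒ likes load load three G ⇒ likes load load three load three G ⇒ likes load load three load three likes

S ⇒ E   [S → E]
E ⇒ E load G   [E → E load G]
E load G ⇒ G load G   [E → G]
G load G ⇒ likes load G   [G → likes]
likes load G ⇒ likes load load three G   [G → load three G]
likes load load three G ⇒ likes load load three load three G   [G → load three G]
likes load load three load three G ⇒ likes load load three load three likes   [G → likes]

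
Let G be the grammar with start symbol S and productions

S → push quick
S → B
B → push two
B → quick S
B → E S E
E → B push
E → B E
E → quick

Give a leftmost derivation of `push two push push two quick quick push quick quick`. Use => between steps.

S => B => E S E => B E S E => E S E E S E => B push S E E S E => push two push S E E S E => push two push B E E S E => push two push push two E E S E => push two push push two quick E S E => push two push push two quick quick S E => push two push push two quick quick push quick E => push two push push two quick quick push quick quick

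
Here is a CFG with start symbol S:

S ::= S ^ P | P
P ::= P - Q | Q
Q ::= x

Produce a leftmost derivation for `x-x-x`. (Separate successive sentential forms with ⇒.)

S ⇒ P   [S ::= P]
P ⇒ P-Q   [P ::= P - Q]
P-Q ⇒ P-Q-Q   [P ::= P - Q]
P-Q-Q ⇒ Q-Q-Q   [P ::= Q]
Q-Q-Q ⇒ x-Q-Q   [Q ::= x]
x-Q-Q ⇒ x-x-Q   [Q ::= x]
x-x-Q ⇒ x-x-x   [Q ::= x]

S ⇒ P ⇒ P-Q ⇒ P-Q-Q ⇒ Q-Q-Q ⇒ x-Q-Q ⇒ x-x-Q ⇒ x-x-x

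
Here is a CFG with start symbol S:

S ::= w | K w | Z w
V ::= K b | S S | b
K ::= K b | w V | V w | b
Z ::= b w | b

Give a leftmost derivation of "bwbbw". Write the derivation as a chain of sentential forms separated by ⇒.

S ⇒ Kw ⇒ Kbw ⇒ Kbbw ⇒ Vwbbw ⇒ bwbbw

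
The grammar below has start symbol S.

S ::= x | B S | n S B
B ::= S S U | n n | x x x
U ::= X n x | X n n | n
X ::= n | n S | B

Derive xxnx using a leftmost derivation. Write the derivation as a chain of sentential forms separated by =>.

S => BS   [S ::= B S]
BS => SSUS   [B ::= S S U]
SSUS => xSUS   [S ::= x]
xSUS => xxUS   [S ::= x]
xxUS => xxnS   [U ::= n]
xxnS => xxnx   [S ::= x]

S=>BS=>SSUS=>xSUS=>xxUS=>xxnS=>xxnx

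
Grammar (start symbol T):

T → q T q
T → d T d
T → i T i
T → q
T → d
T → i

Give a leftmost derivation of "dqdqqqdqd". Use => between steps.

T => dTd => dqTqd => dqdTdqd => dqdqTqdqd => dqdqqqdqd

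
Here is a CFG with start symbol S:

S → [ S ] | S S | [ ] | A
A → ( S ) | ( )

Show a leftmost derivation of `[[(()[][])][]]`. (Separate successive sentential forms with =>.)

S=>[S]=>[SS]=>[[S]S]=>[[A]S]=>[[(S)]S]=>[[(SS)]S]=>[[(SSS)]S]=>[[(ASS)]S]=>[[(()SS)]S]=>[[(()[]S)]S]=>[[(()[][])]S]=>[[(()[][])][]]

S => [S]   [S → [ S ]]
[S] => [SS]   [S → S S]
[SS] => [[S]S]   [S → [ S ]]
[[S]S] => [[A]S]   [S → A]
[[A]S] => [[(S)]S]   [A → ( S )]
[[(S)]S] => [[(SS)]S]   [S → S S]
[[(SS)]S] => [[(SSS)]S]   [S → S S]
[[(SSS)]S] => [[(ASS)]S]   [S → A]
[[(ASS)]S] => [[(()SS)]S]   [A → ( )]
[[(()SS)]S] => [[(()[]S)]S]   [S → [ ]]
[[(()[]S)]S] => [[(()[][])]S]   [S → [ ]]
[[(()[][])]S] => [[(()[][])][]]   [S → [ ]]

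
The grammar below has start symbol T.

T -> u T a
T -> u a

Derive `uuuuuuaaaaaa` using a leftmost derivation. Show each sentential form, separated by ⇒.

T ⇒ uTa ⇒ uuTaa ⇒ uuuTaaa ⇒ uuuuTaaaa ⇒ uuuuuTaaaaa ⇒ uuuuuuaaaaaa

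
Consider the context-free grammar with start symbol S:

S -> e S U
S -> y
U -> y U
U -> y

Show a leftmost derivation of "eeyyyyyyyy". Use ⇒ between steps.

S ⇒ eSU ⇒ eeSUU ⇒ eeyUU ⇒ eeyyUU ⇒ eeyyyUU ⇒ eeyyyyUU ⇒ eeyyyyyU ⇒ eeyyyyyyU ⇒ eeyyyyyyyU ⇒ eeyyyyyyyy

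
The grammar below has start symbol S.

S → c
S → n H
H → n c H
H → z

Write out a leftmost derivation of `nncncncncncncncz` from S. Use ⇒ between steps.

S ⇒ nH ⇒ nncH ⇒ nncncH ⇒ nncncncH ⇒ nncncncncH ⇒ nncncncncncH ⇒ nncncncncncncH ⇒ nncncncncncncncH ⇒ nncncncncncncncz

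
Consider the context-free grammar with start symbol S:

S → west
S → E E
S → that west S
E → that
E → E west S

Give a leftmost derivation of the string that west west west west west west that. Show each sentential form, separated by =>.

S => E E => E west S E => E west S west S E => E west S west S west S E => that west S west S west S E => that west west west S west S E => that west west west west west S E => that west west west west west west E => that west west west west west west that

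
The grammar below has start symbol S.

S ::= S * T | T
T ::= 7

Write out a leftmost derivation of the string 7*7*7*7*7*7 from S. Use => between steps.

S => S*T   [S ::= S * T]
S*T => S*T*T   [S ::= S * T]
S*T*T => S*T*T*T   [S ::= S * T]
S*T*T*T => S*T*T*T*T   [S ::= S * T]
S*T*T*T*T => S*T*T*T*T*T   [S ::= S * T]
S*T*T*T*T*T => T*T*T*T*T*T   [S ::= T]
T*T*T*T*T*T => 7*T*T*T*T*T   [T ::= 7]
7*T*T*T*T*T => 7*7*T*T*T*T   [T ::= 7]
7*7*T*T*T*T => 7*7*7*T*T*T   [T ::= 7]
7*7*7*T*T*T => 7*7*7*7*T*T   [T ::= 7]
7*7*7*7*T*T => 7*7*7*7*7*T   [T ::= 7]
7*7*7*7*7*T => 7*7*7*7*7*7   [T ::= 7]

S => S*T => S*T*T => S*T*T*T => S*T*T*T*T => S*T*T*T*T*T => T*T*T*T*T*T => 7*T*T*T*T*T => 7*7*T*T*T*T => 7*7*7*T*T*T => 7*7*7*7*T*T => 7*7*7*7*7*T => 7*7*7*7*7*7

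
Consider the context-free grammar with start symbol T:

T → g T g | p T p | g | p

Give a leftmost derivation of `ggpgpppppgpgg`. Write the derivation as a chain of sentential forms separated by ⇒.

T⇒gTg⇒ggTgg⇒ggpTpgg⇒ggpgTgpgg⇒ggpgpTpgpgg⇒ggpgppTppgpgg⇒ggpgpppppgpgg

T ⇒ gTg   [T → g T g]
gTg ⇒ ggTgg   [T → g T g]
ggTgg ⇒ ggpTpgg   [T → p T p]
ggpTpgg ⇒ ggpgTgpgg   [T → g T g]
ggpgTgpgg ⇒ ggpgpTpgpgg   [T → p T p]
ggpgpTpgpgg ⇒ ggpgppTppgpgg   [T → p T p]
ggpgppTppgpgg ⇒ ggpgpppppgpgg   [T → p]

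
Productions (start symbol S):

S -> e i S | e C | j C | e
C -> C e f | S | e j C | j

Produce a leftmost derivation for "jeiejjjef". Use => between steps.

S => jC   [S -> j C]
jC => jS   [C -> S]
jS => jeiS   [S -> e i S]
jeiS => jeieC   [S -> e C]
jeieC => jeieS   [C -> S]
jeieS => jeiejC   [S -> j C]
jeiejC => jeiejS   [C -> S]
jeiejS => jeiejjC   [S -> j C]
jeiejjC => jeiejjCef   [C -> C e f]
jeiejjCef => jeiejjjef   [C -> j]

S => jC => jS => jeiS => jeieC => jeieS => jeiejC => jeiejS => jeiejjC => jeiejjCef => jeiejjjef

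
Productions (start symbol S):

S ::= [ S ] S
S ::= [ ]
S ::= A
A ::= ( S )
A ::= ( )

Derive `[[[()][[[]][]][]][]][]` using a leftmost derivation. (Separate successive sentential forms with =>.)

S=>[S]S=>[[S]S]S=>[[[S]S]S]S=>[[[A]S]S]S=>[[[()]S]S]S=>[[[()][S]S]S]S=>[[[()][[S]S]S]S]S=>[[[()][[[]]S]S]S]S=>[[[()][[[]][]]S]S]S=>[[[()][[[]][]][]]S]S=>[[[()][[[]][]][]][]]S=>[[[()][[[]][]][]][]][]

S => [S]S   [S ::= [ S ] S]
[S]S => [[S]S]S   [S ::= [ S ] S]
[[S]S]S => [[[S]S]S]S   [S ::= [ S ] S]
[[[S]S]S]S => [[[A]S]S]S   [S ::= A]
[[[A]S]S]S => [[[()]S]S]S   [A ::= ( )]
[[[()]S]S]S => [[[()][S]S]S]S   [S ::= [ S ] S]
[[[()][S]S]S]S => [[[()][[S]S]S]S]S   [S ::= [ S ] S]
[[[()][[S]S]S]S]S => [[[()][[[]]S]S]S]S   [S ::= [ ]]
[[[()][[[]]S]S]S]S => [[[()][[[]][]]S]S]S   [S ::= [ ]]
[[[()][[[]][]]S]S]S => [[[()][[[]][]][]]S]S   [S ::= [ ]]
[[[()][[[]][]][]]S]S => [[[()][[[]][]][]][]]S   [S ::= [ ]]
[[[()][[[]][]][]][]]S => [[[()][[[]][]][]][]][]   [S ::= [ ]]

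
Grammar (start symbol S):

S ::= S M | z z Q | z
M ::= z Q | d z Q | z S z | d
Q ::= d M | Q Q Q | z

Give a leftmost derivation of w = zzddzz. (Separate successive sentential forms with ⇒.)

S ⇒ SM   [S ::= S M]
SM ⇒ zzQM   [S ::= z z Q]
zzQM ⇒ zzdMM   [Q ::= d M]
zzdMM ⇒ zzddM   [M ::= d]
zzddM ⇒ zzddzQ   [M ::= z Q]
zzddzQ ⇒ zzddzz   [Q ::= z]

S ⇒ SM ⇒ zzQM ⇒ zzdMM ⇒ zzddM ⇒ zzddzQ ⇒ zzddzz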